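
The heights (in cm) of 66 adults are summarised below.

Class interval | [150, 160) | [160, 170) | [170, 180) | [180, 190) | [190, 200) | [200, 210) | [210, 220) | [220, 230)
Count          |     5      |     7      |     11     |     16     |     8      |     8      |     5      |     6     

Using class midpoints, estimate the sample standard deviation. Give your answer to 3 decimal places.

19.884

Midpoints: 155, 165, 175, 185, 195, 205, 215, 225
n = 66, Σfm = 12440, mean = 188.4848
Σfm² = 2370450
Σf(m − x̄)² = Σfm² − (Σfm)²/n = 2370450 − 12440²/66 = 25698.4848
Sample variance = 25698.4848 / 65 = 395.3613
Standard deviation = √395.3613 = 19.8837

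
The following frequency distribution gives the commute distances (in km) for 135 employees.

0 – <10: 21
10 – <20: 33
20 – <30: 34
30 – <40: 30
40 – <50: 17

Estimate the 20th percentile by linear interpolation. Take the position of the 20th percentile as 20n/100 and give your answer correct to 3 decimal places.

11.818

Cumulative frequencies: 21, 54, 88, 118, 135
n = 135; position = 20n/100 = 27.
This falls in the class 10 – <20: L = 10, F = 21, f = 33, h = 10.
20th percentile ≈ 10 + ((27 − 21) / 33) × 10 = 11.8182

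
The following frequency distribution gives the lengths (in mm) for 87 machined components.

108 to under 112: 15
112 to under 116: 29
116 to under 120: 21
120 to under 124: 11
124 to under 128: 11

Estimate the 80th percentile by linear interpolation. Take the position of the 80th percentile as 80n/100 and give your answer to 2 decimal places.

121.67

Cumulative frequencies: 15, 44, 65, 76, 87
n = 87; position = 80n/100 = 69.6.
This falls in the class 120 to under 124: L = 120, F = 65, f = 11, h = 4.
80th percentile ≈ 120 + ((69.6 − 65) / 11) × 4 = 121.6727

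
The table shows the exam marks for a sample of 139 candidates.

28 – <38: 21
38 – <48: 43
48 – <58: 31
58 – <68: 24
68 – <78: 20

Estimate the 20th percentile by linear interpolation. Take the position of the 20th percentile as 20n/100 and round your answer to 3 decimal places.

39.581

Cumulative frequencies: 21, 64, 95, 119, 139
n = 139; position = 20n/100 = 27.8.
This falls in the class 38 – <48: L = 38, F = 21, f = 43, h = 10.
20th percentile ≈ 38 + ((27.8 − 21) / 43) × 10 = 39.5814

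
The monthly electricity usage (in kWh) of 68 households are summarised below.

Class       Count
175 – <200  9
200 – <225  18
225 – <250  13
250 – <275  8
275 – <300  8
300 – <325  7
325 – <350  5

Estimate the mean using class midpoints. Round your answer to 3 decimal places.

248.162

Midpoints: 187.5, 212.5, 237.5, 262.5, 287.5, 312.5, 337.5
Σfm = 9×187.5 + 18×212.5 + 13×237.5 + 8×262.5 + 8×287.5 + 7×312.5 + 5×337.5 = 16875
n = Σf = 68
Mean = 16875 / 68 = 248.1618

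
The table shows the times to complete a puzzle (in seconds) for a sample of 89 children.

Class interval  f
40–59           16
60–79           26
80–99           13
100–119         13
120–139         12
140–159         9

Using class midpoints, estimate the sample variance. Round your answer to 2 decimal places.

1052.71

Midpoints: 49.5, 69.5, 89.5, 109.5, 129.5, 149.5
n = 89, Σfm = 8085.5, mean = 90.8483
Σfm² = 827192.25
Σf(m − x̄)² = Σfm² − (Σfm)²/n = 827192.25 − 8085.5²/89 = 92638.2022
Sample variance = 92638.2022 / 88 = 1052.7068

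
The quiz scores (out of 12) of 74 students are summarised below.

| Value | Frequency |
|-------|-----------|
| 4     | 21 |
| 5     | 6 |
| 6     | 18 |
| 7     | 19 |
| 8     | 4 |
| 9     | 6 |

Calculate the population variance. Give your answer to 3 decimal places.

2.417

Values: 4, 5, 6, 7, 8, 9
n = 74, Σfx = 441, mean = 5.9595
Σfx² = 2807
Σf(x − x̄)² = Σfx² − (Σfx)²/n = 2807 − 441²/74 = 178.8784
Population variance = 178.8784 / 74 = 2.4173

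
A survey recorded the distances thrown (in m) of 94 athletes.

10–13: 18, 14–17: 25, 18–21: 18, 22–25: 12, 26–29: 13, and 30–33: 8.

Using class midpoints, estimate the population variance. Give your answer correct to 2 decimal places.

Midpoints: 11.5, 15.5, 19.5, 23.5, 27.5, 31.5
n = 94, Σfm = 1837, mean = 19.5426
Σfm² = 39627.5
Σf(m − x̄)² = Σfm² − (Σfm)²/n = 39627.5 − 1837²/94 = 3727.8298
Population variance = 3727.8298 / 94 = 39.6578

39.66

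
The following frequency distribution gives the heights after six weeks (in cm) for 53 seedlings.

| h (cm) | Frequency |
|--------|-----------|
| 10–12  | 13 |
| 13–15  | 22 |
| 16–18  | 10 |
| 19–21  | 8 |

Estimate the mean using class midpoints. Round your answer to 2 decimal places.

Midpoints: 11, 14, 17, 20
Σfm = 13×11 + 22×14 + 10×17 + 8×20 = 781
n = Σf = 53
Mean = 781 / 53 = 14.7358

14.74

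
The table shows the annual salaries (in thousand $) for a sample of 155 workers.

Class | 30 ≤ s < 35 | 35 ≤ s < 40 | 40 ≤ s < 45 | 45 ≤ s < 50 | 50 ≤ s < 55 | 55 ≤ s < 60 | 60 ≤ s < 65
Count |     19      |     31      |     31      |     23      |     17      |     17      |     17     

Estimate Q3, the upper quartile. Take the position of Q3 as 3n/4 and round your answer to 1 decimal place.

53.6

Cumulative frequencies: 19, 50, 81, 104, 121, 138, 155
n = 155; position = 3n/4 = 116.25.
This falls in the class 50 ≤ s < 55: L = 50, F = 104, f = 17, h = 5.
Upper quartile ≈ 50 + ((116.25 − 104) / 17) × 5 = 53.6029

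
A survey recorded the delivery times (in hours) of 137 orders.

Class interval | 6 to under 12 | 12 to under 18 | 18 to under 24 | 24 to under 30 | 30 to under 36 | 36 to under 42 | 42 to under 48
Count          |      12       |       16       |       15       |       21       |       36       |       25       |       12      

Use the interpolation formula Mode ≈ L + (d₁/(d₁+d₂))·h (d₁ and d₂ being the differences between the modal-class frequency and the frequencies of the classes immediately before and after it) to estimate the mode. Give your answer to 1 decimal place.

Modal class: 30 to under 36 (highest frequency 36).
d₁ = 36 − 21 = 15, d₂ = 36 − 25 = 11
Mode ≈ 30 + (15/(15+11)) × 6 = 30 + 3.4615 = 33.4615

33.5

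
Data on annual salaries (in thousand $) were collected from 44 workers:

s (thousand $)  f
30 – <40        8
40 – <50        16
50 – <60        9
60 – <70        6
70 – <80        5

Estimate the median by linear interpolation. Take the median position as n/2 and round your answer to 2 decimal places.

48.75

Cumulative frequencies: 8, 24, 33, 39, 44
n = 44; position = n/2 = 22.
This falls in the class 40 – <50: L = 40, F = 8, f = 16, h = 10.
Median ≈ 40 + ((22 − 8) / 16) × 10 = 48.7500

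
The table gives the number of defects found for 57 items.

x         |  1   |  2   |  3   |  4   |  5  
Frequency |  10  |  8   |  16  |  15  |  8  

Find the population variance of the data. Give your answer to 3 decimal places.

1.664

Values: 1, 2, 3, 4, 5
n = 57, Σfx = 174, mean = 3.0526
Σfx² = 626
Σf(x − x̄)² = Σfx² − (Σfx)²/n = 626 − 174²/57 = 94.8421
Population variance = 94.8421 / 57 = 1.6639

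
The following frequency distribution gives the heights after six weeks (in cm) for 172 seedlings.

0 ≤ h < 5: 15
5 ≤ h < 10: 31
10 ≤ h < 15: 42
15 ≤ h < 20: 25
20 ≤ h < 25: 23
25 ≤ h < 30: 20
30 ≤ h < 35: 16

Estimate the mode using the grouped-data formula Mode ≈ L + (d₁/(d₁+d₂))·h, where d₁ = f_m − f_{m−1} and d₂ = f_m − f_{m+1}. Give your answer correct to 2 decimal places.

Modal class: 10 ≤ h < 15 (highest frequency 42).
d₁ = 42 − 31 = 11, d₂ = 42 − 25 = 17
Mode ≈ 10 + (11/(11+17)) × 5 = 10 + 1.9643 = 11.9643

11.96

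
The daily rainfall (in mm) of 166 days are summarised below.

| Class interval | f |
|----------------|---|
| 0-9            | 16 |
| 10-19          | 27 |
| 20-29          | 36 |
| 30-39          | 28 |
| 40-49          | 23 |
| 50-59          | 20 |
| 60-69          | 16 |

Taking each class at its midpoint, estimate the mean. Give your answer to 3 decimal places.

Midpoints: 4.5, 14.5, 24.5, 34.5, 44.5, 54.5, 64.5
Σfm = 16×4.5 + 27×14.5 + 36×24.5 + 28×34.5 + 23×44.5 + 20×54.5 + 16×64.5 = 5457
n = Σf = 166
Mean = 5457 / 166 = 32.8735

32.873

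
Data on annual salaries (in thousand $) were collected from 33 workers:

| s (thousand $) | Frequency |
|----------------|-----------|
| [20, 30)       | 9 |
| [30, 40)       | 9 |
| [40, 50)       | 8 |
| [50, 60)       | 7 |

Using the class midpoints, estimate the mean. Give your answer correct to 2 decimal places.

Midpoints: 25, 35, 45, 55
Σfm = 9×25 + 9×35 + 8×45 + 7×55 = 1285
n = Σf = 33
Mean = 1285 / 33 = 38.9394

38.94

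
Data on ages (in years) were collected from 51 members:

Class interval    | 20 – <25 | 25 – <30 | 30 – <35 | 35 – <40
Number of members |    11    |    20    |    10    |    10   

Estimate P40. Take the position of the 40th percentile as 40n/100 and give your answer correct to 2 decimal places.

Cumulative frequencies: 11, 31, 41, 51
n = 51; position = 40n/100 = 20.4.
This falls in the class 25 – <30: L = 25, F = 11, f = 20, h = 5.
40th percentile ≈ 25 + ((20.4 − 11) / 20) × 5 = 27.3500

27.35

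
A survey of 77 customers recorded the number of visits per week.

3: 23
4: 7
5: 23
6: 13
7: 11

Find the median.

Cumulative frequencies: 23, 30, 53, 66, 77
n = 77, so the median is the value in position (n+1)/2 = 39.
Position 39 falls at value 5.

5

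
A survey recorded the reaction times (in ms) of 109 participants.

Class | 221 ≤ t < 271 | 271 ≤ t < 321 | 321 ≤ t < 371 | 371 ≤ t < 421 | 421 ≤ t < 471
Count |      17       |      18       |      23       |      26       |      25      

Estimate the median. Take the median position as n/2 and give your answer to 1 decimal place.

363.4

Cumulative frequencies: 17, 35, 58, 84, 109
n = 109; position = n/2 = 54.5.
This falls in the class 321 ≤ t < 371: L = 321, F = 35, f = 23, h = 50.
Median ≈ 321 + ((54.5 − 35) / 23) × 50 = 363.3913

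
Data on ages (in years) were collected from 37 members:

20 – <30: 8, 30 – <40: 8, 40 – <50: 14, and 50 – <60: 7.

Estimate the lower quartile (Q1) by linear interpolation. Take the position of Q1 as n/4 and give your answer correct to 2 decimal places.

31.56

Cumulative frequencies: 8, 16, 30, 37
n = 37; position = n/4 = 9.25.
This falls in the class 30 – <40: L = 30, F = 8, f = 8, h = 10.
Lower quartile ≈ 30 + ((9.25 − 8) / 8) × 10 = 31.5625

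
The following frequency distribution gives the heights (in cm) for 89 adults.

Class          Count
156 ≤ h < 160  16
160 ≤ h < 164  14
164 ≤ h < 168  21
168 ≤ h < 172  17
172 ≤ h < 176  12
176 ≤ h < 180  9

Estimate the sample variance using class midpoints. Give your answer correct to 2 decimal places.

Midpoints: 158, 162, 166, 170, 174, 178
n = 89, Σfm = 14862, mean = 166.9888
Σfm² = 2485284
Σf(m − x̄)² = Σfm² − (Σfm)²/n = 2485284 − 14862²/89 = 3496.9888
Sample variance = 3496.9888 / 88 = 39.7385

39.74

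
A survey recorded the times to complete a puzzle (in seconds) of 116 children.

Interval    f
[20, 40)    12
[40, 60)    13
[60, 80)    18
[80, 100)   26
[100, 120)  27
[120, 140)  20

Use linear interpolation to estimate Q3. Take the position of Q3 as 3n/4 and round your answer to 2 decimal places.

113.33

Cumulative frequencies: 12, 25, 43, 69, 96, 116
n = 116; position = 3n/4 = 87.
This falls in the class [100, 120): L = 100, F = 69, f = 27, h = 20.
Upper quartile ≈ 100 + ((87 − 69) / 27) × 20 = 113.3333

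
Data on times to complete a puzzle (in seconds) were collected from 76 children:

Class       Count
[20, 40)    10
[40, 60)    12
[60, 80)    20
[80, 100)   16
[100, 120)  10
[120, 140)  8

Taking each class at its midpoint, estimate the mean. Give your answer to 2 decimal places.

Midpoints: 30, 50, 70, 90, 110, 130
Σfm = 10×30 + 12×50 + 20×70 + 16×90 + 10×110 + 8×130 = 5880
n = Σf = 76
Mean = 5880 / 76 = 77.3684

77.37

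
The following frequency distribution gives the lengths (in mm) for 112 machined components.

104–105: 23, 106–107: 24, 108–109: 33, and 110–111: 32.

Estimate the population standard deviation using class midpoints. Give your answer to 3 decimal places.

2.197

Midpoints: 104.5, 106.5, 108.5, 110.5
n = 112, Σfm = 12076, mean = 107.8214
Σfm² = 1302592
Σf(m − x̄)² = Σfm² − (Σfm)²/n = 1302592 − 12076²/112 = 540.4286
Population variance = 540.4286 / 112 = 4.8253
Standard deviation = √4.8253 = 2.1966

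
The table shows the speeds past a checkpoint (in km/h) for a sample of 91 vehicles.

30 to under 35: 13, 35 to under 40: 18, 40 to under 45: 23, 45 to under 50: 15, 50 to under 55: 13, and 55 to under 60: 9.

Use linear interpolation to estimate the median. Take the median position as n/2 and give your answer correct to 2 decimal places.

43.15

Cumulative frequencies: 13, 31, 54, 69, 82, 91
n = 91; position = n/2 = 45.5.
This falls in the class 40 to under 45: L = 40, F = 31, f = 23, h = 5.
Median ≈ 40 + ((45.5 − 31) / 23) × 5 = 43.1522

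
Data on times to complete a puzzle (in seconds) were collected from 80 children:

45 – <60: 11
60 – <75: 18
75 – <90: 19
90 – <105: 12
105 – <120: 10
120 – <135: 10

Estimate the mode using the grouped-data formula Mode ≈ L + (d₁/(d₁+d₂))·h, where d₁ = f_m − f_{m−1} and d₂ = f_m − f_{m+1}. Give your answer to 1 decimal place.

Modal class: 75 – <90 (highest frequency 19).
d₁ = 19 − 18 = 1, d₂ = 19 − 12 = 7
Mode ≈ 75 + (1/(1+7)) × 15 = 75 + 1.8750 = 76.8750

76.9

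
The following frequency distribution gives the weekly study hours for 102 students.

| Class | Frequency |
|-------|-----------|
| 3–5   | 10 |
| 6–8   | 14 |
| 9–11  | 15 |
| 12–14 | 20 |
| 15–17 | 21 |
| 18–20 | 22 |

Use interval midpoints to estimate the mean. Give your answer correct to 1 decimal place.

12.8

Midpoints: 4, 7, 10, 13, 16, 19
Σfm = 10×4 + 14×7 + 15×10 + 20×13 + 21×16 + 22×19 = 1302
n = Σf = 102
Mean = 1302 / 102 = 12.7647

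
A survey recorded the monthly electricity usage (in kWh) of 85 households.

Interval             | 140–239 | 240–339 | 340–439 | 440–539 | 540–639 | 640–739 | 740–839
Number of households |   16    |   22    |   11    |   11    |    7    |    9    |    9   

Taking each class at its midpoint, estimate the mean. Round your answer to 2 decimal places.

429.50

Midpoints: 189.5, 289.5, 389.5, 489.5, 589.5, 689.5, 789.5
Σfm = 16×189.5 + 22×289.5 + 11×389.5 + 11×489.5 + 7×589.5 + 9×689.5 + 9×789.5 = 36507.5
n = Σf = 85
Mean = 36507.5 / 85 = 429.5000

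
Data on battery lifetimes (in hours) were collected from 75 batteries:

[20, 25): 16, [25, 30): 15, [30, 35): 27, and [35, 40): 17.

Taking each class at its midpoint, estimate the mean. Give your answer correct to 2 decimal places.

30.50

Midpoints: 22.5, 27.5, 32.5, 37.5
Σfm = 16×22.5 + 15×27.5 + 27×32.5 + 17×37.5 = 2287.5
n = Σf = 75
Mean = 2287.5 / 75 = 30.5000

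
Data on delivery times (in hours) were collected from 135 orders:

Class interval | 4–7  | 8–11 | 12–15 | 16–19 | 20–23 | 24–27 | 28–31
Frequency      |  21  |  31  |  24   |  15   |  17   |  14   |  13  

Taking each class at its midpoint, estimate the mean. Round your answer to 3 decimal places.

Midpoints: 5.5, 9.5, 13.5, 17.5, 21.5, 25.5, 29.5
Σfm = 21×5.5 + 31×9.5 + 24×13.5 + 15×17.5 + 17×21.5 + 14×25.5 + 13×29.5 = 2102.5
n = Σf = 135
Mean = 2102.5 / 135 = 15.5741

15.574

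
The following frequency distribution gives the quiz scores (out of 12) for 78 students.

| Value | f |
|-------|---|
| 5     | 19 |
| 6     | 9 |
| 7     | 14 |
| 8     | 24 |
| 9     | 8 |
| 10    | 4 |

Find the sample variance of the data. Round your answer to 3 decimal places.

2.295

Values: 5, 6, 7, 8, 9, 10
n = 78, Σfx = 551, mean = 7.0641
Σfx² = 4069
Σf(x − x̄)² = Σfx² − (Σfx)²/n = 4069 − 551²/78 = 176.6795
Sample variance = 176.6795 / 77 = 2.2945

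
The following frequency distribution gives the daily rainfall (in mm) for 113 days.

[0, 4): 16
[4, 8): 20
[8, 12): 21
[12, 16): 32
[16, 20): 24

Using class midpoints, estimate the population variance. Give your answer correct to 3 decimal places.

29.035

Midpoints: 2, 6, 10, 14, 18
n = 113, Σfm = 1242, mean = 10.9912
Σfm² = 16932
Σf(m − x̄)² = Σfm² − (Σfm)²/n = 16932 − 1242²/113 = 3280.9912
Population variance = 3280.9912 / 113 = 29.0353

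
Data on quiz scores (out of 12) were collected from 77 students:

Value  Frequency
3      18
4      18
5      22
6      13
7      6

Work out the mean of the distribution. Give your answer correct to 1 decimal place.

Values: 3, 4, 5, 6, 7
Σfx = 18×3 + 18×4 + 22×5 + 13×6 + 6×7 = 356
n = Σf = 77
Mean = 356 / 77 = 4.6234

4.6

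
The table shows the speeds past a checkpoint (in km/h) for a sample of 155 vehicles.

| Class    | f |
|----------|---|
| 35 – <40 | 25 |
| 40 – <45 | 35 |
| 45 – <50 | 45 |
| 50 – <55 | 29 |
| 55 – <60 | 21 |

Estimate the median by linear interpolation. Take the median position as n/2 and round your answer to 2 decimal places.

Cumulative frequencies: 25, 60, 105, 134, 155
n = 155; position = n/2 = 77.5.
This falls in the class 45 – <50: L = 45, F = 60, f = 45, h = 5.
Median ≈ 45 + ((77.5 − 60) / 45) × 5 = 46.9444

46.94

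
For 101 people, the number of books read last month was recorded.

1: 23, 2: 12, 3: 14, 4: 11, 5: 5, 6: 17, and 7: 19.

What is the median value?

Cumulative frequencies: 23, 35, 49, 60, 65, 82, 101
n = 101, so the median is the value in position (n+1)/2 = 51.
Position 51 falls at value 4.

4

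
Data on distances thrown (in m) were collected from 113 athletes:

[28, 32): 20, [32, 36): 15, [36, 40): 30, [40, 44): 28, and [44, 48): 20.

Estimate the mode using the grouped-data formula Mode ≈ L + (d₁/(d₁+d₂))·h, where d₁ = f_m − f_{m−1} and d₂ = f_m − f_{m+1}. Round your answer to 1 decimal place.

Modal class: [36, 40) (highest frequency 30).
d₁ = 30 − 15 = 15, d₂ = 30 − 28 = 2
Mode ≈ 36 + (15/(15+2)) × 4 = 36 + 3.5294 = 39.5294

39.5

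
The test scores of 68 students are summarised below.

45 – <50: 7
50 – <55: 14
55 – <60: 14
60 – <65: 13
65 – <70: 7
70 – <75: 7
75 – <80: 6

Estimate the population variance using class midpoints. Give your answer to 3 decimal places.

78.503

Midpoints: 47.5, 52.5, 57.5, 62.5, 67.5, 72.5, 77.5
n = 68, Σfm = 4130, mean = 60.7353
Σfm² = 256175
Σf(m − x̄)² = Σfm² − (Σfm)²/n = 256175 − 4130²/68 = 5338.2353
Population variance = 5338.2353 / 68 = 78.5035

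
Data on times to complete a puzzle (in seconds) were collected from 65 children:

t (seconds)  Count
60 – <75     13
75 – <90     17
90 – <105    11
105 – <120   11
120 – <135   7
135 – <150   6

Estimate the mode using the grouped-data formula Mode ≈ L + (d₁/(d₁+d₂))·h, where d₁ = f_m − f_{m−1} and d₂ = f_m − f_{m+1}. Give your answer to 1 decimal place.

81.0

Modal class: 75 – <90 (highest frequency 17).
d₁ = 17 − 13 = 4, d₂ = 17 − 11 = 6
Mode ≈ 75 + (4/(4+6)) × 15 = 75 + 6.0000 = 81.0000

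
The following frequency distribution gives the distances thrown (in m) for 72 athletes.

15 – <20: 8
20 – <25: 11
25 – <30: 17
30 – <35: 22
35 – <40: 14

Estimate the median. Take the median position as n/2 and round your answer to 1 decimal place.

30.0

Cumulative frequencies: 8, 19, 36, 58, 72
n = 72; position = n/2 = 36.
This falls in the class 25 – <30: L = 25, F = 19, f = 17, h = 5.
Median ≈ 25 + ((36 − 19) / 17) × 5 = 30.0000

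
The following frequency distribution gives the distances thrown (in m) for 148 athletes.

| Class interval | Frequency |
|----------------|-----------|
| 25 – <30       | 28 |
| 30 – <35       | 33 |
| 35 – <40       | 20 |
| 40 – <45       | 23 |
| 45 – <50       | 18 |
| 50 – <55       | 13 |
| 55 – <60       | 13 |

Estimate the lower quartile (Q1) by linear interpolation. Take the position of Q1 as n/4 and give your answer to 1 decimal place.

31.4

Cumulative frequencies: 28, 61, 81, 104, 122, 135, 148
n = 148; position = n/4 = 37.
This falls in the class 30 – <35: L = 30, F = 28, f = 33, h = 5.
Lower quartile ≈ 30 + ((37 − 28) / 33) × 5 = 31.3636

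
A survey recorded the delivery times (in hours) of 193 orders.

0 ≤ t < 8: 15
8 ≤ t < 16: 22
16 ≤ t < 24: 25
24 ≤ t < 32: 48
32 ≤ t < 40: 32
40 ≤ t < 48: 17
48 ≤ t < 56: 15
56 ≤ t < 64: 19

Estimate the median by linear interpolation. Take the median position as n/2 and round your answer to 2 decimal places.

29.75

Cumulative frequencies: 15, 37, 62, 110, 142, 159, 174, 193
n = 193; position = n/2 = 96.5.
This falls in the class 24 ≤ t < 32: L = 24, F = 62, f = 48, h = 8.
Median ≈ 24 + ((96.5 − 62) / 48) × 8 = 29.7500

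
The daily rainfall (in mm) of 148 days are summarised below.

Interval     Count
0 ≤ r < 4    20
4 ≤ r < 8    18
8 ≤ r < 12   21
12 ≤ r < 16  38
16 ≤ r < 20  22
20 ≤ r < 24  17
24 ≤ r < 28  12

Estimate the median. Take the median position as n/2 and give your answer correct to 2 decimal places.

Cumulative frequencies: 20, 38, 59, 97, 119, 136, 148
n = 148; position = n/2 = 74.
This falls in the class 12 ≤ r < 16: L = 12, F = 59, f = 38, h = 4.
Median ≈ 12 + ((74 − 59) / 38) × 4 = 13.5789

13.58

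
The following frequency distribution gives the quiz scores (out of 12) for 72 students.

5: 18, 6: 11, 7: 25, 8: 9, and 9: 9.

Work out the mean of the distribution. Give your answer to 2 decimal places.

6.72

Values: 5, 6, 7, 8, 9
Σfx = 18×5 + 11×6 + 25×7 + 9×8 + 9×9 = 484
n = Σf = 72
Mean = 484 / 72 = 6.7222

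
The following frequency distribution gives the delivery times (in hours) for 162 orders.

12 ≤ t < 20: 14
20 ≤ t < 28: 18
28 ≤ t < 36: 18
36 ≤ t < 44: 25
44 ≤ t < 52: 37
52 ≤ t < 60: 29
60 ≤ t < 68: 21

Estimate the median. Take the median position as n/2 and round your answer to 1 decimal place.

45.3

Cumulative frequencies: 14, 32, 50, 75, 112, 141, 162
n = 162; position = n/2 = 81.
This falls in the class 44 ≤ t < 52: L = 44, F = 75, f = 37, h = 8.
Median ≈ 44 + ((81 − 75) / 37) × 8 = 45.2973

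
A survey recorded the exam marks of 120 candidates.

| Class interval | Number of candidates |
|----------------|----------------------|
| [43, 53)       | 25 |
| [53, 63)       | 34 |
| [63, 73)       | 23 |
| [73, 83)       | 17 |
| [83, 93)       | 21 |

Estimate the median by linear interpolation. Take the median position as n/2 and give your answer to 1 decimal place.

Cumulative frequencies: 25, 59, 82, 99, 120
n = 120; position = n/2 = 60.
This falls in the class [63, 73): L = 63, F = 59, f = 23, h = 10.
Median ≈ 63 + ((60 − 59) / 23) × 10 = 63.4348

63.4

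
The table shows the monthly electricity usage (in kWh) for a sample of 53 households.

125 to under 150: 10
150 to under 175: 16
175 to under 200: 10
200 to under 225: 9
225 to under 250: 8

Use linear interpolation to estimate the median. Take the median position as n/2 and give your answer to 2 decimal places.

176.25

Cumulative frequencies: 10, 26, 36, 45, 53
n = 53; position = n/2 = 26.5.
This falls in the class 175 to under 200: L = 175, F = 26, f = 10, h = 25.
Median ≈ 175 + ((26.5 − 26) / 10) × 25 = 176.2500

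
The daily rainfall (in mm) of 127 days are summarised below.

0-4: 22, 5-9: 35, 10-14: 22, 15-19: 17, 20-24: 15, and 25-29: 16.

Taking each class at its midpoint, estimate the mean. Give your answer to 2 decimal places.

12.63

Midpoints: 2, 7, 12, 17, 22, 27
Σfm = 22×2 + 35×7 + 22×12 + 17×17 + 15×22 + 16×27 = 1604
n = Σf = 127
Mean = 1604 / 127 = 12.6299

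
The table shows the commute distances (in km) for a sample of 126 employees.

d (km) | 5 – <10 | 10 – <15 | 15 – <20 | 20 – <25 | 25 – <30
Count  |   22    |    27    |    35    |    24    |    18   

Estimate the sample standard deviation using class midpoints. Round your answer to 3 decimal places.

6.481

Midpoints: 7.5, 12.5, 17.5, 22.5, 27.5
n = 126, Σfm = 2150, mean = 17.0635
Σfm² = 41937.5
Σf(m − x̄)² = Σfm² − (Σfm)²/n = 41937.5 − 2150²/126 = 5250.9921
Sample variance = 5250.9921 / 125 = 42.0079
Standard deviation = √42.0079 = 6.4814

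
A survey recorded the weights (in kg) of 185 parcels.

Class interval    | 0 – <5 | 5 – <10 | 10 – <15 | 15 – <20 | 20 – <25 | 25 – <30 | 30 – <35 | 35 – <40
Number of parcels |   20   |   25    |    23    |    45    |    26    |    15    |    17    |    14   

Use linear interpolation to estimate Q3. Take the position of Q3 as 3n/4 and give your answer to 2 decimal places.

Cumulative frequencies: 20, 45, 68, 113, 139, 154, 171, 185
n = 185; position = 3n/4 = 138.75.
This falls in the class 20 – <25: L = 20, F = 113, f = 26, h = 5.
Upper quartile ≈ 20 + ((138.75 − 113) / 26) × 5 = 24.9519

24.95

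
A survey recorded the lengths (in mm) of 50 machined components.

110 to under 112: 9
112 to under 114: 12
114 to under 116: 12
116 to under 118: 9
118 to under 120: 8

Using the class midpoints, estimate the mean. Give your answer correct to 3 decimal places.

114.800

Midpoints: 111, 113, 115, 117, 119
Σfm = 9×111 + 12×113 + 12×115 + 9×117 + 8×119 = 5740
n = Σf = 50
Mean = 5740 / 50 = 114.8000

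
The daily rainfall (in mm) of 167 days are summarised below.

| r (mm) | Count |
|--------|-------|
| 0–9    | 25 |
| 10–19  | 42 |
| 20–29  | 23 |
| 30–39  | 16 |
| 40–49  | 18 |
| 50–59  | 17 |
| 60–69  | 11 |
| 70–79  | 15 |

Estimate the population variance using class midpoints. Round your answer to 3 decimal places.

Midpoints: 4.5, 14.5, 24.5, 34.5, 44.5, 54.5, 64.5, 74.5
n = 167, Σfm = 5391.5, mean = 32.2844
Σfm² = 257341.75
Σf(m − x̄)² = Σfm² − (Σfm)²/n = 257341.75 − 5391.5²/167 = 83280.2395
Population variance = 83280.2395 / 167 = 498.6841

498.684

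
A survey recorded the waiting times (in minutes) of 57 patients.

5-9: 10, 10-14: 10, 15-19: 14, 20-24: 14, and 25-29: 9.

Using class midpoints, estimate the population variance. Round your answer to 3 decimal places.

Midpoints: 7, 12, 17, 22, 27
n = 57, Σfm = 979, mean = 17.1754
Σfm² = 19313
Σf(m − x̄)² = Σfm² − (Σfm)²/n = 19313 − 979²/57 = 2498.2456
Population variance = 2498.2456 / 57 = 43.8289

43.829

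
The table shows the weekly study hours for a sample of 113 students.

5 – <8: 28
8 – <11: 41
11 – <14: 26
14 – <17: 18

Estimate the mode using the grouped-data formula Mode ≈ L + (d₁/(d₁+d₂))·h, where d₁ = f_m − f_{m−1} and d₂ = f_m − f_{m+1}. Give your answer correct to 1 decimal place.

Modal class: 8 – <11 (highest frequency 41).
d₁ = 41 − 28 = 13, d₂ = 41 − 26 = 15
Mode ≈ 8 + (13/(13+15)) × 3 = 8 + 1.3929 = 9.3929

9.4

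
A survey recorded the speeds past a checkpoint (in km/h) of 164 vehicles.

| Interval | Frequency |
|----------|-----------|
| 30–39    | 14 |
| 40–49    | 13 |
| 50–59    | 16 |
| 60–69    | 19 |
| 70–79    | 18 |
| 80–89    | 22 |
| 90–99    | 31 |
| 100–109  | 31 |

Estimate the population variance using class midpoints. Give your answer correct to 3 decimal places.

Midpoints: 34.5, 44.5, 54.5, 64.5, 74.5, 84.5, 94.5, 104.5
n = 164, Σfm = 12528, mean = 76.3902
Σfm² = 1041331
Σf(m − x̄)² = Σfm² − (Σfm)²/n = 1041331 − 12528²/164 = 84314.0244
Population variance = 84314.0244 / 164 = 514.1099

514.110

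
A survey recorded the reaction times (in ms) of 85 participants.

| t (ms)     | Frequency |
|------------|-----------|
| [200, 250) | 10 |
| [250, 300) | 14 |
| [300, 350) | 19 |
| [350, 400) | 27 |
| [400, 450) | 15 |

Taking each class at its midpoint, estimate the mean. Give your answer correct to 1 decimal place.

Midpoints: 225, 275, 325, 375, 425
Σfm = 10×225 + 14×275 + 19×325 + 27×375 + 15×425 = 28775
n = Σf = 85
Mean = 28775 / 85 = 338.5294

338.5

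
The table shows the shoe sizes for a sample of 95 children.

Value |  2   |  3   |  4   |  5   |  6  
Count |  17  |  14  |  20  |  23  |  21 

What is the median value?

4

Cumulative frequencies: 17, 31, 51, 74, 95
n = 95, so the median is the value in position (n+1)/2 = 48.
Position 48 falls at value 4.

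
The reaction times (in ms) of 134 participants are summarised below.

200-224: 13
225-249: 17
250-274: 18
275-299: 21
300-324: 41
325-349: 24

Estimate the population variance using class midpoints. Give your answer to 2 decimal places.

Midpoints: 212, 237, 262, 287, 312, 337
n = 134, Σfm = 38408, mean = 286.6269
Σfm² = 11221246
Σf(m − x̄)² = Σfm² − (Σfm)²/n = 11221246 − 38408²/134 = 212481.3433
Population variance = 212481.3433 / 134 = 1585.6817

1585.68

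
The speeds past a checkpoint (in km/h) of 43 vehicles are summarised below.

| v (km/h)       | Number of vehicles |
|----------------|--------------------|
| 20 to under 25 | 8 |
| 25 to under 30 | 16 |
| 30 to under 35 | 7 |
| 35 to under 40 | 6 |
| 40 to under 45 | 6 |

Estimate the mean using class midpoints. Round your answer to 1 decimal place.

Midpoints: 22.5, 27.5, 32.5, 37.5, 42.5
Σfm = 8×22.5 + 16×27.5 + 7×32.5 + 6×37.5 + 6×42.5 = 1327.5
n = Σf = 43
Mean = 1327.5 / 43 = 30.8721

30.9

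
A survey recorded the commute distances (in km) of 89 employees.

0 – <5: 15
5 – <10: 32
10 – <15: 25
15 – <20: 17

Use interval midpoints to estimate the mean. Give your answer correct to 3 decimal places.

9.972

Midpoints: 2.5, 7.5, 12.5, 17.5
Σfm = 15×2.5 + 32×7.5 + 25×12.5 + 17×17.5 = 887.5
n = Σf = 89
Mean = 887.5 / 89 = 9.9719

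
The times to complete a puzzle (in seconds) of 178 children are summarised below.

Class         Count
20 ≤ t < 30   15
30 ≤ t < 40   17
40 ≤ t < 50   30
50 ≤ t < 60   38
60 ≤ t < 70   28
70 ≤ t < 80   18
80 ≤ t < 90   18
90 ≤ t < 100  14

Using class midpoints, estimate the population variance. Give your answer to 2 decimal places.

Midpoints: 25, 35, 45, 55, 65, 75, 85, 95
n = 178, Σfm = 10440, mean = 58.6517
Σfm² = 681850
Σf(m − x̄)² = Σfm² − (Σfm)²/n = 681850 − 10440²/178 = 69526.4045
Population variance = 69526.4045 / 178 = 390.5978

390.60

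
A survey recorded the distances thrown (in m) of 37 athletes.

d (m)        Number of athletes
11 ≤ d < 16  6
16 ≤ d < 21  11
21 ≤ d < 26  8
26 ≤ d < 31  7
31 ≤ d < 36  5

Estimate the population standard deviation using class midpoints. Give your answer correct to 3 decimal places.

Midpoints: 13.5, 18.5, 23.5, 28.5, 33.5
n = 37, Σfm = 839.5, mean = 22.6892
Σfm² = 20573.25
Σf(m − x̄)² = Σfm² − (Σfm)²/n = 20573.25 − 839.5²/37 = 1525.6757
Population variance = 1525.6757 / 37 = 41.2345
Standard deviation = √41.2345 = 6.4214

6.421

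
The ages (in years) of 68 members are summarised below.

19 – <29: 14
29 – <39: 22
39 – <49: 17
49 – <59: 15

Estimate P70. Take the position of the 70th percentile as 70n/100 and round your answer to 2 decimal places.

45.82

Cumulative frequencies: 14, 36, 53, 68
n = 68; position = 70n/100 = 47.6.
This falls in the class 39 – <49: L = 39, F = 36, f = 17, h = 10.
70th percentile ≈ 39 + ((47.6 − 36) / 17) × 10 = 45.8235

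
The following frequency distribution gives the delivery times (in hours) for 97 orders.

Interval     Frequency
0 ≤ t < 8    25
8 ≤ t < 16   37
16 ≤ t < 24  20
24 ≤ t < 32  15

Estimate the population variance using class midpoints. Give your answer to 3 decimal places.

65.027

Midpoints: 4, 12, 20, 28
n = 97, Σfm = 1364, mean = 14.0619
Σfm² = 25488
Σf(m − x̄)² = Σfm² − (Σfm)²/n = 25488 − 1364²/97 = 6307.6289
Population variance = 6307.6289 / 97 = 65.0271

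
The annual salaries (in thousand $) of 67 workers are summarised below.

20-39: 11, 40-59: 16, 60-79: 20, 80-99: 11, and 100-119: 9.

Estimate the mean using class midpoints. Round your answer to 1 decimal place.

Midpoints: 29.5, 49.5, 69.5, 89.5, 109.5
Σfm = 11×29.5 + 16×49.5 + 20×69.5 + 11×89.5 + 9×109.5 = 4476.5
n = Σf = 67
Mean = 4476.5 / 67 = 66.8134

66.8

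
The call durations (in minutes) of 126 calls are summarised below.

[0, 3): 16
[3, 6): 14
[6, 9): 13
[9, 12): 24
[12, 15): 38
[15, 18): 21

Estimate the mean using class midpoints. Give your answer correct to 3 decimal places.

Midpoints: 1.5, 4.5, 7.5, 10.5, 13.5, 16.5
Σfm = 16×1.5 + 14×4.5 + 13×7.5 + 24×10.5 + 38×13.5 + 21×16.5 = 1296
n = Σf = 126
Mean = 1296 / 126 = 10.2857

10.286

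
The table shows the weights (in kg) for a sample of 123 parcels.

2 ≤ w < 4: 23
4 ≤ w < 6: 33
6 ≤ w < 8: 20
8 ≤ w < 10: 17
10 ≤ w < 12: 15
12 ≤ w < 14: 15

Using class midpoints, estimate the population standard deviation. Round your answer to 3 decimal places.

Midpoints: 3, 5, 7, 9, 11, 13
n = 123, Σfm = 887, mean = 7.2114
Σfm² = 7739
Σf(m − x̄)² = Σfm² − (Σfm)²/n = 7739 − 887²/123 = 1342.5041
Population variance = 1342.5041 / 123 = 10.9147
Standard deviation = √10.9147 = 3.3037

3.304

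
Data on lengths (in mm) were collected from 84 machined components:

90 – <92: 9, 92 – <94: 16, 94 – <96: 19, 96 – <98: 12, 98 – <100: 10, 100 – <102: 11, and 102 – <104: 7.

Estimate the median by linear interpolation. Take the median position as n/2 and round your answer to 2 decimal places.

95.79

Cumulative frequencies: 9, 25, 44, 56, 66, 77, 84
n = 84; position = n/2 = 42.
This falls in the class 94 – <96: L = 94, F = 25, f = 19, h = 2.
Median ≈ 94 + ((42 − 25) / 19) × 2 = 95.7895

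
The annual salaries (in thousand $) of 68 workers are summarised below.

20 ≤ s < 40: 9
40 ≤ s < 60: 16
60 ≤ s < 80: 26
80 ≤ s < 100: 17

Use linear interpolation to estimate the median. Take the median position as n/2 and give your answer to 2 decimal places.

Cumulative frequencies: 9, 25, 51, 68
n = 68; position = n/2 = 34.
This falls in the class 60 ≤ s < 80: L = 60, F = 25, f = 26, h = 20.
Median ≈ 60 + ((34 − 25) / 26) × 20 = 66.9231

66.92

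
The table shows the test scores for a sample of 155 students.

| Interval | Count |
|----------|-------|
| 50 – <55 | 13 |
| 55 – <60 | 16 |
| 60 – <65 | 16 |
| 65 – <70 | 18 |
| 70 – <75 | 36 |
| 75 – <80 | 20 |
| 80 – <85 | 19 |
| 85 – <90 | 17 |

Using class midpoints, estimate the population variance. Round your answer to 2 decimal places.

Midpoints: 52.5, 57.5, 62.5, 67.5, 72.5, 77.5, 82.5, 87.5
n = 155, Σfm = 11032.5, mean = 71.1774
Σfm² = 802068.75
Σf(m − x̄)² = Σfm² − (Σfm)²/n = 802068.75 − 11032.5²/155 = 16803.8710
Population variance = 16803.8710 / 155 = 108.4121

108.41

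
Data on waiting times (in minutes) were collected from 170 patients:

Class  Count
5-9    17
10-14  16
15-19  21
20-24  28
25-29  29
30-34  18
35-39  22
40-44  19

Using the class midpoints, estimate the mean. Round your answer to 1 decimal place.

Midpoints: 7, 12, 17, 22, 27, 32, 37, 42
Σfm = 17×7 + 16×12 + 21×17 + 28×22 + 29×27 + 18×32 + 22×37 + 19×42 = 4255
n = Σf = 170
Mean = 4255 / 170 = 25.0294

25.0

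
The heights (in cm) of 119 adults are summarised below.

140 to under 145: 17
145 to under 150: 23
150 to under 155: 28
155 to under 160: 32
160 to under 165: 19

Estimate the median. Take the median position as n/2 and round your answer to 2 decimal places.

Cumulative frequencies: 17, 40, 68, 100, 119
n = 119; position = n/2 = 59.5.
This falls in the class 150 to under 155: L = 150, F = 40, f = 28, h = 5.
Median ≈ 150 + ((59.5 − 40) / 28) × 5 = 153.4821

153.48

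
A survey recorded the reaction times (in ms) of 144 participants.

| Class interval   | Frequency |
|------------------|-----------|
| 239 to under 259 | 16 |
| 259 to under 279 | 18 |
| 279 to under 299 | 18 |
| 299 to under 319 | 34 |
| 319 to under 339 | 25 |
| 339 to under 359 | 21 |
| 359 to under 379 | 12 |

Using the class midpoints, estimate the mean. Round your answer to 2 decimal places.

309.14

Midpoints: 249, 269, 289, 309, 329, 349, 369
Σfm = 16×249 + 18×269 + 18×289 + 34×309 + 25×329 + 21×349 + 12×369 = 44516
n = Σf = 144
Mean = 44516 / 144 = 309.1389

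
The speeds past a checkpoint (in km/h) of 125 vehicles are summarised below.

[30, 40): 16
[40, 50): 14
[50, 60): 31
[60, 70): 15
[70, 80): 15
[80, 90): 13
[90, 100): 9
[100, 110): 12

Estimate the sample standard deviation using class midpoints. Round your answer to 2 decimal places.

Midpoints: 35, 45, 55, 65, 75, 85, 95, 105
n = 125, Σfm = 8215, mean = 65.7200
Σfm² = 596925
Σf(m − x̄)² = Σfm² − (Σfm)²/n = 596925 − 8215²/125 = 57035.2000
Sample variance = 57035.2000 / 124 = 459.9613
Standard deviation = √459.9613 = 21.4467

21.45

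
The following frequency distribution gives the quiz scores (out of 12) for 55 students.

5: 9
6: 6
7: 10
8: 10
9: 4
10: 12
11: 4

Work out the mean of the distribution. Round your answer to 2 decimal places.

7.84

Values: 5, 6, 7, 8, 9, 10, 11
Σfx = 9×5 + 6×6 + 10×7 + 10×8 + 4×9 + 12×10 + 4×11 = 431
n = Σf = 55
Mean = 431 / 55 = 7.8364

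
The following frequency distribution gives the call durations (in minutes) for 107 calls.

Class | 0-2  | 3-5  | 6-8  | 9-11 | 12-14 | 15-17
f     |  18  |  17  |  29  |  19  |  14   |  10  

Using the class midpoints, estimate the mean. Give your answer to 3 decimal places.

7.673

Midpoints: 1, 4, 7, 10, 13, 16
Σfm = 18×1 + 17×4 + 29×7 + 19×10 + 14×13 + 10×16 = 821
n = Σf = 107
Mean = 821 / 107 = 7.6729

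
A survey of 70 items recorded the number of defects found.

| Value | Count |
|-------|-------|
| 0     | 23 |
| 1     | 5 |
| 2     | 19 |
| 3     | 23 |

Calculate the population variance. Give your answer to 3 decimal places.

Values: 0, 1, 2, 3
n = 70, Σfx = 112, mean = 1.6000
Σfx² = 288
Σf(x − x̄)² = Σfx² − (Σfx)²/n = 288 − 112²/70 = 108.8000
Population variance = 108.8000 / 70 = 1.5543

1.554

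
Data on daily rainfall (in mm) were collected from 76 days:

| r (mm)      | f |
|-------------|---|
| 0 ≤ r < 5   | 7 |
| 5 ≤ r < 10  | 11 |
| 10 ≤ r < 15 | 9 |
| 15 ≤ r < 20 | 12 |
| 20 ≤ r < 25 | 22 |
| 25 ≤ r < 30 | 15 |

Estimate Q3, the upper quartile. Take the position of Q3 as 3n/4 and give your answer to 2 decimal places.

24.09

Cumulative frequencies: 7, 18, 27, 39, 61, 76
n = 76; position = 3n/4 = 57.
This falls in the class 20 ≤ r < 25: L = 20, F = 39, f = 22, h = 5.
Upper quartile ≈ 20 + ((57 − 39) / 22) × 5 = 24.0909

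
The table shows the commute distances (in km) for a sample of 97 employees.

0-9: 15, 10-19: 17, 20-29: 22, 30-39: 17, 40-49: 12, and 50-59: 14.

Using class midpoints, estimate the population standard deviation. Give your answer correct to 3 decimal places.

16.202

Midpoints: 4.5, 14.5, 24.5, 34.5, 44.5, 54.5
n = 97, Σfm = 2736.5, mean = 28.2113
Σfm² = 102664.25
Σf(m − x̄)² = Σfm² − (Σfm)²/n = 102664.25 − 2736.5²/97 = 25463.9175
Population variance = 25463.9175 / 97 = 262.5146
Standard deviation = √262.5146 = 16.2023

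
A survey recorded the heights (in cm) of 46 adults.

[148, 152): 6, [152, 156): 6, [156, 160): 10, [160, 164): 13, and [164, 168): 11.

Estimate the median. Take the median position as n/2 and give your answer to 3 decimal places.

Cumulative frequencies: 6, 12, 22, 35, 46
n = 46; position = n/2 = 23.
This falls in the class [160, 164): L = 160, F = 22, f = 13, h = 4.
Median ≈ 160 + ((23 − 22) / 13) × 4 = 160.3077

160.308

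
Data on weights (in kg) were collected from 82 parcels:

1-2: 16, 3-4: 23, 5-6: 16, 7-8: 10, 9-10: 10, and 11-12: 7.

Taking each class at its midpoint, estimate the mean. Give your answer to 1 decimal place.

Midpoints: 1.5, 3.5, 5.5, 7.5, 9.5, 11.5
Σfm = 16×1.5 + 23×3.5 + 16×5.5 + 10×7.5 + 10×9.5 + 7×11.5 = 443
n = Σf = 82
Mean = 443 / 82 = 5.4024

5.4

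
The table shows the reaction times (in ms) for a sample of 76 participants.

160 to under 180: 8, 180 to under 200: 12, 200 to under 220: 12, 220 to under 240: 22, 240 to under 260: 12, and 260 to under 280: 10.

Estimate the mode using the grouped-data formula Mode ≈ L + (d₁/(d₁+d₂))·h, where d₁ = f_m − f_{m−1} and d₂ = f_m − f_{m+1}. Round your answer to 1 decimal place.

Modal class: 220 to under 240 (highest frequency 22).
d₁ = 22 − 12 = 10, d₂ = 22 − 12 = 10
Mode ≈ 220 + (10/(10+10)) × 20 = 220 + 10.0000 = 230.0000

230.0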